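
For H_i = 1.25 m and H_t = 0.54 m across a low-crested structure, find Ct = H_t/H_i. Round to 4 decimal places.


Ct = H_t / H_i
Ct = 0.54 / 1.25
Ct = 0.4320

0.4320


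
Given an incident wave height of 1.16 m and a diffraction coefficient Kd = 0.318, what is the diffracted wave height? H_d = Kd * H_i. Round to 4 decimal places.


H_d = Kd * H_i
H_d = 0.318 * 1.16
H_d = 0.3689 m

0.3689


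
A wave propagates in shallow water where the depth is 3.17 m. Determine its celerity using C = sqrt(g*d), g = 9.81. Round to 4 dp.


Using the shallow-water approximation:
C = sqrt(g * d) = sqrt(9.81 * 3.17)
C = sqrt(31.0977)
C = 5.5765 m/s

5.5765


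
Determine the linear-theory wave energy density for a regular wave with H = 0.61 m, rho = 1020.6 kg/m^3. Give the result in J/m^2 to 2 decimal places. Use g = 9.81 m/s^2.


E = (1/8) * rho * g * H^2
E = (1/8) * 1020.6 * 9.81 * 0.61^2
E = 0.125 * 1020.6 * 9.81 * 0.3721
E = 465.69 J/m^2

465.69


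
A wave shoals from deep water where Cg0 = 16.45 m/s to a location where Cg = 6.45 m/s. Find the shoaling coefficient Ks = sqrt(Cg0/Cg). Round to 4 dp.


Ks = sqrt(Cg0 / Cg)
Ks = sqrt(16.45 / 6.45)
Ks = sqrt(2.5504)
Ks = 1.5970

1.5970


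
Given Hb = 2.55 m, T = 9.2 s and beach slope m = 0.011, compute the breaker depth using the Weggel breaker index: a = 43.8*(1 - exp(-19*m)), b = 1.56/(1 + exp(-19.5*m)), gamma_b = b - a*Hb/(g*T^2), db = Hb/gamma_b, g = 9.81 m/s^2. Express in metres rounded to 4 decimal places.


a = 43.8 * (1 - exp(-19 * m))
exp(-19 * 0.011) = exp(-0.2090) = 0.811395
a = 43.8 * (1 - 0.811395) = 8.260889
b = 1.56 / (1 + exp(-19.5 * m))
exp(-19.5 * 0.011) = exp(-0.2145) = 0.806945
b = 1.56 / (1 + 0.806945) = 0.863336
Hb / (g * T^2) = 2.55 / (9.81 * 9.2^2) = 2.55 / 830.3184 = 0.00307111
gamma_b = b - a * Hb/(g*T^2) = 0.863336 - 8.260889 * 0.00307111 = 0.837966
db = Hb / gamma_b = 2.55 / 0.837966
db = 3.0431 m

3.0431


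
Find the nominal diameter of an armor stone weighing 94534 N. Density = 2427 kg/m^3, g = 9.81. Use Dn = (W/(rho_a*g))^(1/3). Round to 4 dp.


V = W / (rho_a * g)
V = 94534 / (2427 * 9.81)
V = 94534 / 23808.87
V = 3.970537 m^3
Dn = V^(1/3) = 3.970537^(1/3)
Dn = 1.5835 m

1.5835


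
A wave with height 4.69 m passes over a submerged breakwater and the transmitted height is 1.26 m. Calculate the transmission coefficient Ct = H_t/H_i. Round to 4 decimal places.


Ct = H_t / H_i
Ct = 1.26 / 4.69
Ct = 0.2687

0.2687


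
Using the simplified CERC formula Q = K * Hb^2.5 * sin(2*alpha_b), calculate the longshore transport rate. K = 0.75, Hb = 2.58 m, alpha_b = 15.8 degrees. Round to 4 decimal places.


Q = K * Hb^2.5 * sin(2 * alpha_b)
Hb^2.5 = 2.58^2.5 = 10.691762
sin(2 * 15.8) = sin(31.6) = 0.523986
Q = 0.75 * 10.691762 * 0.523986
Q = 4.2017 m^3/s

4.2017


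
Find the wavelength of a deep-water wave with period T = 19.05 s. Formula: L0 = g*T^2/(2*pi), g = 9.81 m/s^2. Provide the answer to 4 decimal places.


L0 = g * T^2 / (2 * pi)
L0 = 9.81 * 19.05^2 / (2 * pi)
L0 = 9.81 * 362.9025 / 6.28319
L0 = 3560.0735 / 6.28319
L0 = 566.6033 m

566.6033


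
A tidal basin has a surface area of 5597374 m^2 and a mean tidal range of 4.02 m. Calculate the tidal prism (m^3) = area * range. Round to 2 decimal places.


Tidal prism = Area * Tidal range
P = 5597374 * 4.02
P = 22501443.48 m^3

22501443.48


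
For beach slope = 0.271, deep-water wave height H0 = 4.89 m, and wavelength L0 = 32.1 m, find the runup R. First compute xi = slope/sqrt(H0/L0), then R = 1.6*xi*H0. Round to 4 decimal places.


xi = slope / sqrt(H0/L0)
H0/L0 = 4.89/32.1 = 0.152336
sqrt(0.152336) = 0.390303
xi = 0.271 / 0.390303 = 0.694332
R = 1.6 * xi * H0 = 1.6 * 0.694332 * 4.89
R = 5.4325 m

5.4325


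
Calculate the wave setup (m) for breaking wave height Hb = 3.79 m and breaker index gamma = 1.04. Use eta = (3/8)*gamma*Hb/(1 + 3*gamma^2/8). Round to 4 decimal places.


eta = (3/8) * gamma * Hb / (1 + 3*gamma^2/8)
Numerator = (3/8) * 1.04 * 3.79 = 1.478100
Denominator = 1 + 3*1.04^2/8 = 1 + 0.405600 = 1.405600
eta = 1.478100 / 1.405600
eta = 1.0516 m

1.0516


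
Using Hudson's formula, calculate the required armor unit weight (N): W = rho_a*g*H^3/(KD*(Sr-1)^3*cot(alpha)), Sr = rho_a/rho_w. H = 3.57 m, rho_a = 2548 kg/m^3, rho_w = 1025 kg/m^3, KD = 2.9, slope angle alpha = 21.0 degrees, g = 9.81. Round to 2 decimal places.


Sr = rho_a / rho_w = 2548 / 1025 = 2.485854
(Sr - 1) = 1.485854
(Sr - 1)^3 = 3.280410
cot(21.0) = 1 / tan(21.0) = 1 / 0.383864 = 2.605089
Numerator = 2548 * 9.81 * 3.57^3 = 1137294.8679
Denominator = 2.9 * 3.280410 * 2.605089 = 24.782704
W = 1137294.8679 / 24.782704
W = 45890.67 N

45890.67


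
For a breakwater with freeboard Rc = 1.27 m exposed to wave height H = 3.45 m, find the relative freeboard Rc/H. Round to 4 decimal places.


Relative freeboard = Rc / H
= 1.27 / 3.45
= 0.3681

0.3681


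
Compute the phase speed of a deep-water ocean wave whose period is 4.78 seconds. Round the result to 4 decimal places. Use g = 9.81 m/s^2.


We use the deep-water celerity formula:
C = g * T / (2 * pi)
C = 9.81 * 4.78 / (2 * 3.14159...)
C = 46.891800 / 6.283185
C = 7.4631 m/s

7.4631


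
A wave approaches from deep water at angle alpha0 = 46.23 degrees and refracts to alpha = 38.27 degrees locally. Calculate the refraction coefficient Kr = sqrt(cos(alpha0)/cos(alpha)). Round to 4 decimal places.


Kr = sqrt(cos(alpha0) / cos(alpha))
cos(46.23) = 0.691765
cos(38.27) = 0.785101
Kr = sqrt(0.691765 / 0.785101)
Kr = sqrt(0.881116)
Kr = 0.9387

0.9387


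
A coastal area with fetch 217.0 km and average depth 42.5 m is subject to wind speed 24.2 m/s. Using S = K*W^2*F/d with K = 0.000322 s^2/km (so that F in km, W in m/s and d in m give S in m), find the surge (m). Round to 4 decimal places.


S = K * W^2 * F / d
W^2 = 24.2^2 = 585.64
S = 0.000322 * 585.64 * 217.0 / 42.5
Numerator = 0.000322 * 585.64 * 217.0 = 40.921009
S = 40.921009 / 42.5 = 0.9628 m

0.9628


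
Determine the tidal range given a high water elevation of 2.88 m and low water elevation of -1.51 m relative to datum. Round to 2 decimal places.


Tidal range = High water - Low water
Tidal range = 2.88 - (-1.51)
Tidal range = 4.39 m

4.39


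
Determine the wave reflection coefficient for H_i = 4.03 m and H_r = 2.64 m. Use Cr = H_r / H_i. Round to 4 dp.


Cr = H_r / H_i
Cr = 2.64 / 4.03
Cr = 0.6551

0.6551


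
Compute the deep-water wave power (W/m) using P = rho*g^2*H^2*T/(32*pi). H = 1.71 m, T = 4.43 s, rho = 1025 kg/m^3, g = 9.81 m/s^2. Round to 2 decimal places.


P = rho * g^2 * H^2 * T / (32 * pi)
P = 1025 * 9.81^2 * 1.71^2 * 4.43 / (32 * pi)
P = 1025 * 96.2361 * 2.9241 * 4.43 / 100.53096
P = 12710.36 W/m

12710.36


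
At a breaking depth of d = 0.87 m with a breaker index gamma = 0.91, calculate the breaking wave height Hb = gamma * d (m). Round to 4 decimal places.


Hb = gamma * d
Hb = 0.91 * 0.87
Hb = 0.7917 m

0.7917


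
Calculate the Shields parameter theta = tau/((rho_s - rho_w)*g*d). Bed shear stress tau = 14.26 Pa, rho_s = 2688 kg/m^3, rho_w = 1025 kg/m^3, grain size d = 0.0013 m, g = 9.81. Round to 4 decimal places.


theta = tau / ((rho_s - rho_w) * g * d)
rho_s - rho_w = 2688 - 1025 = 1663
Denominator = 1663 * 9.81 * 0.0013 = 21.208239
theta = 14.26 / 21.208239
theta = 0.6724

0.6724


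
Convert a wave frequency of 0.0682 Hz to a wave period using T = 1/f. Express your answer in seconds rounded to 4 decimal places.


T = 1 / f
T = 1 / 0.0682
T = 14.6628 s

14.6628


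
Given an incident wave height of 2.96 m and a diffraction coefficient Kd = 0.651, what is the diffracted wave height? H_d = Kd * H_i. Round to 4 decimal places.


H_d = Kd * H_i
H_d = 0.651 * 2.96
H_d = 1.9270 m

1.9270


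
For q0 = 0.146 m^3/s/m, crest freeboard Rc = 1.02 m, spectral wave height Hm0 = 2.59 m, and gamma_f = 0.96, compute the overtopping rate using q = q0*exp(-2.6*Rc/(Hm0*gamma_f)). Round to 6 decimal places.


q = q0 * exp(-2.6 * Rc / (Hm0 * gamma_f))
Exponent = -2.6 * 1.02 / (2.59 * 0.96)
= -2.6 * 1.02 / 2.4864
= -1.066602
exp(-1.066602) = 0.344176
q = 0.146 * 0.344176
q = 0.050250 m^3/s/m

0.050250


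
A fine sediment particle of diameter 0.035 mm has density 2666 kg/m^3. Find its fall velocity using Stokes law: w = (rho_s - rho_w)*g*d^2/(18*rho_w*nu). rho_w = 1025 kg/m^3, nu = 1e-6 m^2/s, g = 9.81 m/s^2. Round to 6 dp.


w = (rho_s - rho_w) * g * d^2 / (18 * rho_w * nu)
d = 0.035 mm = 0.000035 m
rho_s - rho_w = 2666 - 1025 = 1641
Numerator = 1641 * 9.81 * (0.000035)^2 = 0.000019720307
Denominator = 18 * 1025 * 1e-6 = 0.018450
w = 0.001069 m/s

0.001069


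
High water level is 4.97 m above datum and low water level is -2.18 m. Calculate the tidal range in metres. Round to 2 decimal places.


Tidal range = High water - Low water
Tidal range = 4.97 - (-2.18)
Tidal range = 7.15 m

7.15


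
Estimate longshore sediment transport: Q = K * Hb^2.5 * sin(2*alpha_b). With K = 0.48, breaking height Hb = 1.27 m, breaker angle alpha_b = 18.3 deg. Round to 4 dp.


Q = K * Hb^2.5 * sin(2 * alpha_b)
Hb^2.5 = 1.27^2.5 = 1.817646
sin(2 * 18.3) = sin(36.6) = 0.596225
Q = 0.48 * 1.817646 * 0.596225
Q = 0.5202 m^3/s

0.5202


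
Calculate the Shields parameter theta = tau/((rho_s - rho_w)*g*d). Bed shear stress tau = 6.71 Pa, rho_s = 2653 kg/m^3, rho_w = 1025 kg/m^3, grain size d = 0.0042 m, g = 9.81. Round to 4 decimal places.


theta = tau / ((rho_s - rho_w) * g * d)
rho_s - rho_w = 2653 - 1025 = 1628
Denominator = 1628 * 9.81 * 0.0042 = 67.076856
theta = 6.71 / 67.076856
theta = 0.1000

0.1000


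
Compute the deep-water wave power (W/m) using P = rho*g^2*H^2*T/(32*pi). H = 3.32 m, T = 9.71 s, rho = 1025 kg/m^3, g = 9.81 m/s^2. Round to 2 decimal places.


P = rho * g^2 * H^2 * T / (32 * pi)
P = 1025 * 9.81^2 * 3.32^2 * 9.71 / (32 * pi)
P = 1025 * 96.2361 * 11.0224 * 9.71 / 100.53096
P = 105016.47 W/m

105016.47


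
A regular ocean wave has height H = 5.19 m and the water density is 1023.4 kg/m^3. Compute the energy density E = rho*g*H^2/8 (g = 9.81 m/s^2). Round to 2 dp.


E = (1/8) * rho * g * H^2
E = (1/8) * 1023.4 * 9.81 * 5.19^2
E = 0.125 * 1023.4 * 9.81 * 26.9361
E = 33803.30 J/m^2

33803.30


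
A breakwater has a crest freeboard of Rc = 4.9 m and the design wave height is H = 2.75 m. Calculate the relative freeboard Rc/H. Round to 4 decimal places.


Relative freeboard = Rc / H
= 4.9 / 2.75
= 1.7818

1.7818


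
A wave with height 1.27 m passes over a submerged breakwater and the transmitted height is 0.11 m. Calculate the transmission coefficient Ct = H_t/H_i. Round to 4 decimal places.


Ct = H_t / H_i
Ct = 0.11 / 1.27
Ct = 0.0866

0.0866


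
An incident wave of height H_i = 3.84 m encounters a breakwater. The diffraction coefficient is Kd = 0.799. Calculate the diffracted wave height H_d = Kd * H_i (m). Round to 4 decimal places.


H_d = Kd * H_i
H_d = 0.799 * 3.84
H_d = 3.0682 m

3.0682


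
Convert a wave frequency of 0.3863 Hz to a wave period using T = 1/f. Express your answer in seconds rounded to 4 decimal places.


T = 1 / f
T = 1 / 0.3863
T = 2.5887 s

2.5887


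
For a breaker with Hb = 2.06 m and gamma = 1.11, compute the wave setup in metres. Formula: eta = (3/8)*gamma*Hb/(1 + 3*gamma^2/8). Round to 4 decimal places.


eta = (3/8) * gamma * Hb / (1 + 3*gamma^2/8)
Numerator = (3/8) * 1.11 * 2.06 = 0.857475
Denominator = 1 + 3*1.11^2/8 = 1 + 0.462038 = 1.462038
eta = 0.857475 / 1.462038
eta = 0.5865 m

0.5865


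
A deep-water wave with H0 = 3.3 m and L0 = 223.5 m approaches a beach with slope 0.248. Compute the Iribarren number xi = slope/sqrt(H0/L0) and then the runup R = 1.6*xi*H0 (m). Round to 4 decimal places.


xi = slope / sqrt(H0/L0)
H0/L0 = 3.3/223.5 = 0.014765
sqrt(0.014765) = 0.121512
xi = 0.248 / 0.121512 = 2.040955
R = 1.6 * xi * H0 = 1.6 * 2.040955 * 3.3
R = 10.7762 m

10.7762


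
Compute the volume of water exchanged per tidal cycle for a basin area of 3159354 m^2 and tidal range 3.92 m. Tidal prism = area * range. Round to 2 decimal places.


Tidal prism = Area * Tidal range
P = 3159354 * 3.92
P = 12384667.68 m^3

12384667.68


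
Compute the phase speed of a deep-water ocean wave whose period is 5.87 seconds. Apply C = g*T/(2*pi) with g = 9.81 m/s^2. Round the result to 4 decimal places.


We use the deep-water celerity formula:
C = g * T / (2 * pi)
C = 9.81 * 5.87 / (2 * 3.14159...)
C = 57.584700 / 6.283185
C = 9.1649 m/s

9.1649


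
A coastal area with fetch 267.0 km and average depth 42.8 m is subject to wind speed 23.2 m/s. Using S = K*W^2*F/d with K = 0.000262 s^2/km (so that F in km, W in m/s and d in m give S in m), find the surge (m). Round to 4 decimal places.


S = K * W^2 * F / d
W^2 = 23.2^2 = 538.24
S = 0.000262 * 538.24 * 267.0 / 42.8
Numerator = 0.000262 * 538.24 * 267.0 = 37.652041
S = 37.652041 / 42.8 = 0.8797 m

0.8797


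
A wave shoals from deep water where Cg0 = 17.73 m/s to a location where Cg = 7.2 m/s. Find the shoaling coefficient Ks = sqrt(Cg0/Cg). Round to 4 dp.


Ks = sqrt(Cg0 / Cg)
Ks = sqrt(17.73 / 7.2)
Ks = sqrt(2.4625)
Ks = 1.5692

1.5692


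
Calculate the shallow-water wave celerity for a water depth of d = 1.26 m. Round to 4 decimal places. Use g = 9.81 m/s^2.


Using the shallow-water approximation:
C = sqrt(g * d) = sqrt(9.81 * 1.26)
C = sqrt(12.3606)
C = 3.5158 m/s

3.5158


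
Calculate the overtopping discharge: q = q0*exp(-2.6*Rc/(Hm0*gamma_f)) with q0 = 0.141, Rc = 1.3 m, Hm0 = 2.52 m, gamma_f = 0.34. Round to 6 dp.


q = q0 * exp(-2.6 * Rc / (Hm0 * gamma_f))
Exponent = -2.6 * 1.3 / (2.52 * 0.34)
= -2.6 * 1.3 / 0.8568
= -3.944911
exp(-3.944911) = 0.019353
q = 0.141 * 0.019353
q = 0.002729 m^3/s/m

0.002729


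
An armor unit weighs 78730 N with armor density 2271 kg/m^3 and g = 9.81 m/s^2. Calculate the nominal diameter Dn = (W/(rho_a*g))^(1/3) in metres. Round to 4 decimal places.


V = W / (rho_a * g)
V = 78730 / (2271 * 9.81)
V = 78730 / 22278.51
V = 3.533899 m^3
Dn = V^(1/3) = 3.533899^(1/3)
Dn = 1.5232 m

1.5232


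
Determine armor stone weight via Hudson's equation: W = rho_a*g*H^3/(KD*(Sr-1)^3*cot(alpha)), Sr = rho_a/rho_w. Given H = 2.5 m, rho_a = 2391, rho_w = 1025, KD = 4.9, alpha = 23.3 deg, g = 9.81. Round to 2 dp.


Sr = rho_a / rho_w = 2391 / 1025 = 2.332683
(Sr - 1) = 1.332683
(Sr - 1)^3 = 2.366903
cot(23.3) = 1 / tan(23.3) = 1 / 0.430668 = 2.321974
Numerator = 2391 * 9.81 * 2.5^3 = 366495.4688
Denominator = 4.9 * 2.366903 * 2.321974 = 26.929850
W = 366495.4688 / 26.929850
W = 13609.27 N

13609.27


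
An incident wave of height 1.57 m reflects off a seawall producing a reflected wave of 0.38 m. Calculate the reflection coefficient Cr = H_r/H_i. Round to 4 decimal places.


Cr = H_r / H_i
Cr = 0.38 / 1.57
Cr = 0.2420

0.2420


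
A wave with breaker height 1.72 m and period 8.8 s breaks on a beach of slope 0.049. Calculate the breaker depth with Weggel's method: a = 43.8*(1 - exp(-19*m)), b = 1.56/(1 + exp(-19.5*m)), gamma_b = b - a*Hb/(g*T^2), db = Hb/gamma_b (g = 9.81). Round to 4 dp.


a = 43.8 * (1 - exp(-19 * m))
exp(-19 * 0.049) = exp(-0.9310) = 0.394159
a = 43.8 * (1 - 0.394159) = 26.535820
b = 1.56 / (1 + exp(-19.5 * m))
exp(-19.5 * 0.049) = exp(-0.9555) = 0.384620
b = 1.56 / (1 + 0.384620) = 1.126663
Hb / (g * T^2) = 1.72 / (9.81 * 8.8^2) = 1.72 / 759.6864 = 0.00226409
gamma_b = b - a * Hb/(g*T^2) = 1.126663 - 26.535820 * 0.00226409 = 1.066584
db = Hb / gamma_b = 1.72 / 1.066584
db = 1.6126 m

1.6126


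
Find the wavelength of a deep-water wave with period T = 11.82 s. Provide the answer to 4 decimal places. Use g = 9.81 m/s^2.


L0 = g * T^2 / (2 * pi)
L0 = 9.81 * 11.82^2 / (2 * pi)
L0 = 9.81 * 139.7124 / 6.28319
L0 = 1370.5786 / 6.28319
L0 = 218.1344 m

218.1344


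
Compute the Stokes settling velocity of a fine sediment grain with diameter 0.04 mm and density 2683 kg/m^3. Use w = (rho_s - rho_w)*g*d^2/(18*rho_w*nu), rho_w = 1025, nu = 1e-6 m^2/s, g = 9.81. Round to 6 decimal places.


w = (rho_s - rho_w) * g * d^2 / (18 * rho_w * nu)
d = 0.04 mm = 0.000040 m
rho_s - rho_w = 2683 - 1025 = 1658
Numerator = 1658 * 9.81 * (0.000040)^2 = 0.000026023968
Denominator = 18 * 1025 * 1e-6 = 0.018450
w = 0.001411 m/s

0.001411


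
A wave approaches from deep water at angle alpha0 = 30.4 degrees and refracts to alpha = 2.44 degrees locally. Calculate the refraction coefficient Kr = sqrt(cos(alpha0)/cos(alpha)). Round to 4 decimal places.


Kr = sqrt(cos(alpha0) / cos(alpha))
cos(30.4) = 0.862514
cos(2.44) = 0.999093
Kr = sqrt(0.862514 / 0.999093)
Kr = sqrt(0.863296)
Kr = 0.9291

0.9291


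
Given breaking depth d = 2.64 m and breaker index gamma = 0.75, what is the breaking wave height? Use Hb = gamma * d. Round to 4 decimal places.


Hb = gamma * d
Hb = 0.75 * 2.64
Hb = 1.9800 m

1.9800


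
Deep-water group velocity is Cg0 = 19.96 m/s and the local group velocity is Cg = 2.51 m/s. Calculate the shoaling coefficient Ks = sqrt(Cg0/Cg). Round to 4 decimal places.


Ks = sqrt(Cg0 / Cg)
Ks = sqrt(19.96 / 2.51)
Ks = sqrt(7.9522)
Ks = 2.8200

2.8200


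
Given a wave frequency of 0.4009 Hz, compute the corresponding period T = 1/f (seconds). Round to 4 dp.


T = 1 / f
T = 1 / 0.4009
T = 2.4944 s

2.4944


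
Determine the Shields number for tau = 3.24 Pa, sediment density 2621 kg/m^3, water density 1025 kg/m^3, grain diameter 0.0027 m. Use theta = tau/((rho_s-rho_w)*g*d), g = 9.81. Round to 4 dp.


theta = tau / ((rho_s - rho_w) * g * d)
rho_s - rho_w = 2621 - 1025 = 1596
Denominator = 1596 * 9.81 * 0.0027 = 42.273252
theta = 3.24 / 42.273252
theta = 0.0766

0.0766


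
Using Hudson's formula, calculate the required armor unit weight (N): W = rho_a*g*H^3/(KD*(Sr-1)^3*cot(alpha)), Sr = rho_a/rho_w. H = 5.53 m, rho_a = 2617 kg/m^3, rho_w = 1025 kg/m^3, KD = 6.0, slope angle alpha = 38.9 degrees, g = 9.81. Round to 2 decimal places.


Sr = rho_a / rho_w = 2617 / 1025 = 2.553171
(Sr - 1) = 1.553171
(Sr - 1)^3 = 3.746775
cot(38.9) = 1 / tan(38.9) = 1 / 0.806898 = 1.239314
Numerator = 2617 * 9.81 * 5.53^3 = 4341583.1589
Denominator = 6.0 * 3.746775 * 1.239314 = 27.860574
W = 4341583.1589 / 27.860574
W = 155832.51 N

155832.51


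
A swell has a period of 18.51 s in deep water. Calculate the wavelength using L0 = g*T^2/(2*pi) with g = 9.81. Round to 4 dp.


L0 = g * T^2 / (2 * pi)
L0 = 9.81 * 18.51^2 / (2 * pi)
L0 = 9.81 * 342.6201 / 6.28319
L0 = 3361.1032 / 6.28319
L0 = 534.9362 m

534.9362


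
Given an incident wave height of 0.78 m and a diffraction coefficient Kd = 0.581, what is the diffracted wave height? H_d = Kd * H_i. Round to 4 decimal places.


H_d = Kd * H_i
H_d = 0.581 * 0.78
H_d = 0.4532 m

0.4532


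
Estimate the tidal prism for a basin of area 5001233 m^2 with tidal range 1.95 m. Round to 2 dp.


Tidal prism = Area * Tidal range
P = 5001233 * 1.95
P = 9752404.35 m^3

9752404.35


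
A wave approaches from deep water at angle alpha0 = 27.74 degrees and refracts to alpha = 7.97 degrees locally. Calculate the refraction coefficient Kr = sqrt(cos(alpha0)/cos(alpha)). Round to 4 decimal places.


Kr = sqrt(cos(alpha0) / cos(alpha))
cos(27.74) = 0.885069
cos(7.97) = 0.990341
Kr = sqrt(0.885069 / 0.990341)
Kr = sqrt(0.893701)
Kr = 0.9454

0.9454


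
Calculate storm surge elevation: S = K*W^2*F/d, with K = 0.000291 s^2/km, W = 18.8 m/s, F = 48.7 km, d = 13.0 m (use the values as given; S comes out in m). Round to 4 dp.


S = K * W^2 * F / d
W^2 = 18.8^2 = 353.44
S = 0.000291 * 353.44 * 48.7 / 13.0
Numerator = 0.000291 * 353.44 * 48.7 = 5.008846
S = 5.008846 / 13.0 = 0.3853 m

0.3853


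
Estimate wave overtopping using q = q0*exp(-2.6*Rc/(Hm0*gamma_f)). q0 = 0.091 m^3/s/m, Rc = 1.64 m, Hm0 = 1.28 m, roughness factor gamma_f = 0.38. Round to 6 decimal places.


q = q0 * exp(-2.6 * Rc / (Hm0 * gamma_f))
Exponent = -2.6 * 1.64 / (1.28 * 0.38)
= -2.6 * 1.64 / 0.4864
= -8.766447
exp(-8.766447) = 0.000156
q = 0.091 * 0.000156
q = 0.000014 m^3/s/m

0.000014


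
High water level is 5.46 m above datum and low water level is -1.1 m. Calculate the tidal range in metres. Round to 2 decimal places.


Tidal range = High water - Low water
Tidal range = 5.46 - (-1.1)
Tidal range = 6.56 m

6.56


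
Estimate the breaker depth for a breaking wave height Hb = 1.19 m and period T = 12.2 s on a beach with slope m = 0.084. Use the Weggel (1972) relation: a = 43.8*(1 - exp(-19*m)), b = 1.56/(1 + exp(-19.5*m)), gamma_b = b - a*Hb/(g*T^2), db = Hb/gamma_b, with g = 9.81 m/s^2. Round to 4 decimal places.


a = 43.8 * (1 - exp(-19 * m))
exp(-19 * 0.084) = exp(-1.5960) = 0.202706
a = 43.8 * (1 - 0.202706) = 34.921489
b = 1.56 / (1 + exp(-19.5 * m))
exp(-19.5 * 0.084) = exp(-1.6380) = 0.194368
b = 1.56 / (1 + 0.194368) = 1.306130
Hb / (g * T^2) = 1.19 / (9.81 * 12.2^2) = 1.19 / 1460.1204 = 0.00081500
gamma_b = b - a * Hb/(g*T^2) = 1.306130 - 34.921489 * 0.00081500 = 1.277669
db = Hb / gamma_b = 1.19 / 1.277669
db = 0.9314 m

0.9314


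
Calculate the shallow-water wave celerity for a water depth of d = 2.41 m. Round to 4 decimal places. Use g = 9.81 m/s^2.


Using the shallow-water approximation:
C = sqrt(g * d) = sqrt(9.81 * 2.41)
C = sqrt(23.6421)
C = 4.8623 m/s

4.8623


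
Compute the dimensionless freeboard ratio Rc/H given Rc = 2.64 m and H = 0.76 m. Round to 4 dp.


Relative freeboard = Rc / H
= 2.64 / 0.76
= 3.4737

3.4737


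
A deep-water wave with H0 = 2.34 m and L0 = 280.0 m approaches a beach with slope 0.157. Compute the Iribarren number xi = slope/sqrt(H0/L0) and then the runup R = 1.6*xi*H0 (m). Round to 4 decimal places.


xi = slope / sqrt(H0/L0)
H0/L0 = 2.34/280.0 = 0.008357
sqrt(0.008357) = 0.091417
xi = 0.157 / 0.091417 = 1.717397
R = 1.6 * xi * H0 = 1.6 * 1.717397 * 2.34
R = 6.4299 m

6.4299


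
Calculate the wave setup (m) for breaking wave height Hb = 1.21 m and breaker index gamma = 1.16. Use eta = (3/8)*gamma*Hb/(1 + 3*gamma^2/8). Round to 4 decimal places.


eta = (3/8) * gamma * Hb / (1 + 3*gamma^2/8)
Numerator = (3/8) * 1.16 * 1.21 = 0.526350
Denominator = 1 + 3*1.16^2/8 = 1 + 0.504600 = 1.504600
eta = 0.526350 / 1.504600
eta = 0.3498 m

0.3498


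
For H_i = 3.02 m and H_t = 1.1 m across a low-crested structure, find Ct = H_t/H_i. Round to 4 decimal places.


Ct = H_t / H_i
Ct = 1.1 / 3.02
Ct = 0.3642

0.3642


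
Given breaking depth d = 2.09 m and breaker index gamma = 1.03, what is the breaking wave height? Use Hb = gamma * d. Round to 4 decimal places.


Hb = gamma * d
Hb = 1.03 * 2.09
Hb = 2.1527 m

2.1527


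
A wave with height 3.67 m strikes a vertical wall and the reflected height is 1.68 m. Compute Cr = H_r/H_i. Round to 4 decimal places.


Cr = H_r / H_i
Cr = 1.68 / 3.67
Cr = 0.4578

0.4578


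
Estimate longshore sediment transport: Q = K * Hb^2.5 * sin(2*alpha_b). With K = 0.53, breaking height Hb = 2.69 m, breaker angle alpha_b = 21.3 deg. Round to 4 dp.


Q = K * Hb^2.5 * sin(2 * alpha_b)
Hb^2.5 = 2.69^2.5 = 11.868086
sin(2 * 21.3) = sin(42.6) = 0.676876
Q = 0.53 * 11.868086 * 0.676876
Q = 4.2576 m^3/s

4.2576


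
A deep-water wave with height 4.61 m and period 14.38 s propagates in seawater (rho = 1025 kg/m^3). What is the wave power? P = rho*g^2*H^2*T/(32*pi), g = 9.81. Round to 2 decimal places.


P = rho * g^2 * H^2 * T / (32 * pi)
P = 1025 * 9.81^2 * 4.61^2 * 14.38 / (32 * pi)
P = 1025 * 96.2361 * 21.2521 * 14.38 / 100.53096
P = 299862.92 W/m

299862.92


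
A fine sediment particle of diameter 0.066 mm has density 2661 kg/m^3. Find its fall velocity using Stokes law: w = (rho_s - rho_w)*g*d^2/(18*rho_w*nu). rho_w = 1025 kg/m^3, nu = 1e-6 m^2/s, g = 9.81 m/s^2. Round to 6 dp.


w = (rho_s - rho_w) * g * d^2 / (18 * rho_w * nu)
d = 0.066 mm = 0.000066 m
rho_s - rho_w = 2661 - 1025 = 1636
Numerator = 1636 * 9.81 * (0.000066)^2 = 0.000069910141
Denominator = 18 * 1025 * 1e-6 = 0.018450
w = 0.003789 m/s

0.003789


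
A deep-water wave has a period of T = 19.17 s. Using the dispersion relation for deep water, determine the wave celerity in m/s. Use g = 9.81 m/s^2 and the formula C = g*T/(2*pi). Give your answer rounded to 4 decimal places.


We use the deep-water celerity formula:
C = g * T / (2 * pi)
C = 9.81 * 19.17 / (2 * 3.14159...)
C = 188.057700 / 6.283185
C = 29.9303 m/s

29.9303


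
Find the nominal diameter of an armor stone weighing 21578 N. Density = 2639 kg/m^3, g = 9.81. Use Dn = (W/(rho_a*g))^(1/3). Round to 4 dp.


V = W / (rho_a * g)
V = 21578 / (2639 * 9.81)
V = 21578 / 25888.59
V = 0.833495 m^3
Dn = V^(1/3) = 0.833495^(1/3)
Dn = 0.9411 m

0.9411


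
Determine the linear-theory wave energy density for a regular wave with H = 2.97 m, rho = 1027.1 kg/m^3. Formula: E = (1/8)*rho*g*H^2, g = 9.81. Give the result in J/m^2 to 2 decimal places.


E = (1/8) * rho * g * H^2
E = (1/8) * 1027.1 * 9.81 * 2.97^2
E = 0.125 * 1027.1 * 9.81 * 8.8209
E = 11109.76 J/m^2

11109.76


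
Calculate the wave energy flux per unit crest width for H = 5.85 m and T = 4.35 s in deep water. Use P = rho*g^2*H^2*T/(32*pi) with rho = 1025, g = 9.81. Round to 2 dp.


P = rho * g^2 * H^2 * T / (32 * pi)
P = 1025 * 9.81^2 * 5.85^2 * 4.35 / (32 * pi)
P = 1025 * 96.2361 * 34.2225 * 4.35 / 100.53096
P = 146070.67 W/m

146070.67


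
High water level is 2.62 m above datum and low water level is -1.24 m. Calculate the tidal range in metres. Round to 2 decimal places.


Tidal range = High water - Low water
Tidal range = 2.62 - (-1.24)
Tidal range = 3.86 m

3.86


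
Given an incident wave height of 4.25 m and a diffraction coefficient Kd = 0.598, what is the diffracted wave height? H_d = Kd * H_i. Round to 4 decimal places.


H_d = Kd * H_i
H_d = 0.598 * 4.25
H_d = 2.5415 m

2.5415


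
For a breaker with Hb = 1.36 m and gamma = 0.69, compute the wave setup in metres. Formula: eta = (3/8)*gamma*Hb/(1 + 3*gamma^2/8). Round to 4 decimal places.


eta = (3/8) * gamma * Hb / (1 + 3*gamma^2/8)
Numerator = (3/8) * 0.69 * 1.36 = 0.351900
Denominator = 1 + 3*0.69^2/8 = 1 + 0.178538 = 1.178538
eta = 0.351900 / 1.178538
eta = 0.2986 m

0.2986


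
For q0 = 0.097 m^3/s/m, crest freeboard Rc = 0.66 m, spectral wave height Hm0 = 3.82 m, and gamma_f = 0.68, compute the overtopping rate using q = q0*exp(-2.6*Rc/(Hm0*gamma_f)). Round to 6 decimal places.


q = q0 * exp(-2.6 * Rc / (Hm0 * gamma_f))
Exponent = -2.6 * 0.66 / (3.82 * 0.68)
= -2.6 * 0.66 / 2.5976
= -0.660610
exp(-0.660610) = 0.516536
q = 0.097 * 0.516536
q = 0.050104 m^3/s/m

0.050104


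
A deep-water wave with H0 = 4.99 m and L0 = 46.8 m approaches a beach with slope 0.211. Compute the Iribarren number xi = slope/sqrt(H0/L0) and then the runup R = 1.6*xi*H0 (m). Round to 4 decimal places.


xi = slope / sqrt(H0/L0)
H0/L0 = 4.99/46.8 = 0.106624
sqrt(0.106624) = 0.326533
xi = 0.211 / 0.326533 = 0.646182
R = 1.6 * xi * H0 = 1.6 * 0.646182 * 4.99
R = 5.1591 m

5.1591


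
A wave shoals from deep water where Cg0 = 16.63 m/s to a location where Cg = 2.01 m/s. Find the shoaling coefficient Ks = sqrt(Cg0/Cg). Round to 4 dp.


Ks = sqrt(Cg0 / Cg)
Ks = sqrt(16.63 / 2.01)
Ks = sqrt(8.2736)
Ks = 2.8764

2.8764


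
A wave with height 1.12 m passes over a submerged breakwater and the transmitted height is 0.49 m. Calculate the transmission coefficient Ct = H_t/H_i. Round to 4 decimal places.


Ct = H_t / H_i
Ct = 0.49 / 1.12
Ct = 0.4375

0.4375


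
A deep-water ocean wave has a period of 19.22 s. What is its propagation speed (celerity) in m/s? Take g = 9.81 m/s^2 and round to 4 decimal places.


We use the deep-water celerity formula:
C = g * T / (2 * pi)
C = 9.81 * 19.22 / (2 * 3.14159...)
C = 188.548200 / 6.283185
C = 30.0084 m/s

30.0084


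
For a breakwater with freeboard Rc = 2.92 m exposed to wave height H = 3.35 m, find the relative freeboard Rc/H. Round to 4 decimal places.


Relative freeboard = Rc / H
= 2.92 / 3.35
= 0.8716

0.8716


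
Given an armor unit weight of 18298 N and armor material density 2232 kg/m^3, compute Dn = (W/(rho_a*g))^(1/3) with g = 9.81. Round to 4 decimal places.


V = W / (rho_a * g)
V = 18298 / (2232 * 9.81)
V = 18298 / 21895.92
V = 0.835681 m^3
Dn = V^(1/3) = 0.835681^(1/3)
Dn = 0.9419 m

0.9419


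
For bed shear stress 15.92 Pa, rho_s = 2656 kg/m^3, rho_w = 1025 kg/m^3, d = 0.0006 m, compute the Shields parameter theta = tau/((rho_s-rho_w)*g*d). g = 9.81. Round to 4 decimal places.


theta = tau / ((rho_s - rho_w) * g * d)
rho_s - rho_w = 2656 - 1025 = 1631
Denominator = 1631 * 9.81 * 0.0006 = 9.600066
theta = 15.92 / 9.600066
theta = 1.6583

1.6583


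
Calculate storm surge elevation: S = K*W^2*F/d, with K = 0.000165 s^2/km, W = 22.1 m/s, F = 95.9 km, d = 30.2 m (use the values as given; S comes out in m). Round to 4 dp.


S = K * W^2 * F / d
W^2 = 22.1^2 = 488.41
S = 0.000165 * 488.41 * 95.9 / 30.2
Numerator = 0.000165 * 488.41 * 95.9 = 7.728356
S = 7.728356 / 30.2 = 0.2559 m

0.2559


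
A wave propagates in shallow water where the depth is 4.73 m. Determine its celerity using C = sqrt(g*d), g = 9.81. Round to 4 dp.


Using the shallow-water approximation:
C = sqrt(g * d) = sqrt(9.81 * 4.73)
C = sqrt(46.4013)
C = 6.8118 m/s

6.8118


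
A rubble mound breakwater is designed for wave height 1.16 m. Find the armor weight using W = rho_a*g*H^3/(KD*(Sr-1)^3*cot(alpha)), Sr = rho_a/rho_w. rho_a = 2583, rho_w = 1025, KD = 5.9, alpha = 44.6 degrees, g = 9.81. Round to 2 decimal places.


Sr = rho_a / rho_w = 2583 / 1025 = 2.520000
(Sr - 1) = 1.520000
(Sr - 1)^3 = 3.511808
cot(44.6) = 1 / tan(44.6) = 1 / 0.986134 = 1.014061
Numerator = 2583 * 9.81 * 1.16^3 = 39551.9028
Denominator = 5.9 * 3.511808 * 1.014061 = 21.011007
W = 39551.9028 / 21.011007
W = 1882.44 N

1882.44


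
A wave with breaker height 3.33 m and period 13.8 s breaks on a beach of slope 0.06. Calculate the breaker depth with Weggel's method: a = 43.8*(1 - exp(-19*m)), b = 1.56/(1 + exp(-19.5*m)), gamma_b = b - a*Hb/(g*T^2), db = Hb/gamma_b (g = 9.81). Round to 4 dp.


a = 43.8 * (1 - exp(-19 * m))
exp(-19 * 0.06) = exp(-1.1400) = 0.319819
a = 43.8 * (1 - 0.319819) = 29.791927
b = 1.56 / (1 + exp(-19.5 * m))
exp(-19.5 * 0.06) = exp(-1.1700) = 0.310367
b = 1.56 / (1 + 0.310367) = 1.190506
Hb / (g * T^2) = 3.33 / (9.81 * 13.8^2) = 3.33 / 1868.2164 = 0.00178245
gamma_b = b - a * Hb/(g*T^2) = 1.190506 - 29.791927 * 0.00178245 = 1.137404
db = Hb / gamma_b = 3.33 / 1.137404
db = 2.9277 m

2.9277


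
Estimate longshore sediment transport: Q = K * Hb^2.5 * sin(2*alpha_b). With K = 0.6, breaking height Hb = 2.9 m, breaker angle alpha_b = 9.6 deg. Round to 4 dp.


Q = K * Hb^2.5 * sin(2 * alpha_b)
Hb^2.5 = 2.9^2.5 = 14.321714
sin(2 * 9.6) = sin(19.2) = 0.328867
Q = 0.6 * 14.321714 * 0.328867
Q = 2.8260 m^3/s

2.8260


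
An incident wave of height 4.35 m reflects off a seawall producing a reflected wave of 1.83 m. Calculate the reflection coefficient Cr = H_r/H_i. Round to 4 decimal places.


Cr = H_r / H_i
Cr = 1.83 / 4.35
Cr = 0.4207

0.4207


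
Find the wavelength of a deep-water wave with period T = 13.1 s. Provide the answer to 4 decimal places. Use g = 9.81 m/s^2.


L0 = g * T^2 / (2 * pi)
L0 = 9.81 * 13.1^2 / (2 * pi)
L0 = 9.81 * 171.6100 / 6.28319
L0 = 1683.4941 / 6.28319
L0 = 267.9364 m

267.9364


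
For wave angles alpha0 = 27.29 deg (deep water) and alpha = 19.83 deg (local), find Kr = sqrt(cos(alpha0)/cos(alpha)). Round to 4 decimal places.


Kr = sqrt(cos(alpha0) / cos(alpha))
cos(27.29) = 0.888697
cos(19.83) = 0.940703
Kr = sqrt(0.888697 / 0.940703)
Kr = sqrt(0.944716)
Kr = 0.9720

0.9720


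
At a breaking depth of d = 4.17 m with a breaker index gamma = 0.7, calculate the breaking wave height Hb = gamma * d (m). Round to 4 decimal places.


Hb = gamma * d
Hb = 0.7 * 4.17
Hb = 2.9190 m

2.9190


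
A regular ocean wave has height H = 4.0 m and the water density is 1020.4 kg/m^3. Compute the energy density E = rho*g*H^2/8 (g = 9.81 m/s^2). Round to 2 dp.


E = (1/8) * rho * g * H^2
E = (1/8) * 1020.4 * 9.81 * 4.0^2
E = 0.125 * 1020.4 * 9.81 * 16.0000
E = 20020.25 J/m^2

20020.25


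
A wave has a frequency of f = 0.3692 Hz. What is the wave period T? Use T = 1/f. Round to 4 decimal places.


T = 1 / f
T = 1 / 0.3692
T = 2.7086 s

2.7086


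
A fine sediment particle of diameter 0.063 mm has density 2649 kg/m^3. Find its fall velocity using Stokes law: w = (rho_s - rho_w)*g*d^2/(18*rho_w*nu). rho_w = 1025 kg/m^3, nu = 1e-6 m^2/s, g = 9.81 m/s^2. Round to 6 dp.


w = (rho_s - rho_w) * g * d^2 / (18 * rho_w * nu)
d = 0.063 mm = 0.000063 m
rho_s - rho_w = 2649 - 1025 = 1624
Numerator = 1624 * 9.81 * (0.000063)^2 = 0.000063231885
Denominator = 18 * 1025 * 1e-6 = 0.018450
w = 0.003427 m/s

0.003427


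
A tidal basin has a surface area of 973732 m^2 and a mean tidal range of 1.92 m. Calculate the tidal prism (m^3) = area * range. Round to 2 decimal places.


Tidal prism = Area * Tidal range
P = 973732 * 1.92
P = 1869565.44 m^3

1869565.44


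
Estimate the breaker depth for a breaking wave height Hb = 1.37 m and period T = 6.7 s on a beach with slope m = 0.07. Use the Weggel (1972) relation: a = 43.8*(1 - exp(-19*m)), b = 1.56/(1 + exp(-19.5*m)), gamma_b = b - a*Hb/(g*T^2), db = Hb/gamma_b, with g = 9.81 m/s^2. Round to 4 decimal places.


a = 43.8 * (1 - exp(-19 * m))
exp(-19 * 0.07) = exp(-1.3300) = 0.264477
a = 43.8 * (1 - 0.264477) = 32.215896
b = 1.56 / (1 + exp(-19.5 * m))
exp(-19.5 * 0.07) = exp(-1.3650) = 0.255381
b = 1.56 / (1 + 0.255381) = 1.242651
Hb / (g * T^2) = 1.37 / (9.81 * 6.7^2) = 1.37 / 440.3709 = 0.00311101
gamma_b = b - a * Hb/(g*T^2) = 1.242651 - 32.215896 * 0.00311101 = 1.142427
db = Hb / gamma_b = 1.37 / 1.142427
db = 1.1992 m

1.1992


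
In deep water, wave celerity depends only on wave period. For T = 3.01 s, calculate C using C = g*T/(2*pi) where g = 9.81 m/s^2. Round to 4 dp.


We use the deep-water celerity formula:
C = g * T / (2 * pi)
C = 9.81 * 3.01 / (2 * 3.14159...)
C = 29.528100 / 6.283185
C = 4.6995 m/s

4.6995


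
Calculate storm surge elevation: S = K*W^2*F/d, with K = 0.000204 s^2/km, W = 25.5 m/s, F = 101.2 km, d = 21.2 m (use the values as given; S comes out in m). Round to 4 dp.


S = K * W^2 * F / d
W^2 = 25.5^2 = 650.25
S = 0.000204 * 650.25 * 101.2 / 21.2
Numerator = 0.000204 * 650.25 * 101.2 = 13.424281
S = 13.424281 / 21.2 = 0.6332 m

0.6332


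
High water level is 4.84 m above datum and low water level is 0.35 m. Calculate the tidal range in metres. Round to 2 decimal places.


Tidal range = High water - Low water
Tidal range = 4.84 - (0.35)
Tidal range = 4.49 m

4.49


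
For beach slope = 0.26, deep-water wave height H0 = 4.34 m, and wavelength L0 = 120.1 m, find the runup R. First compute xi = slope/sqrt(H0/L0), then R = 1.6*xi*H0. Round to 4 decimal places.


xi = slope / sqrt(H0/L0)
H0/L0 = 4.34/120.1 = 0.036137
sqrt(0.036137) = 0.190096
xi = 0.26 / 0.190096 = 1.367729
R = 1.6 * xi * H0 = 1.6 * 1.367729 * 4.34
R = 9.4975 m

9.4975


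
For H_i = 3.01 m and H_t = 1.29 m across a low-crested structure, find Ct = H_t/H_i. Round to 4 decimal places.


Ct = H_t / H_i
Ct = 1.29 / 3.01
Ct = 0.4286

0.4286


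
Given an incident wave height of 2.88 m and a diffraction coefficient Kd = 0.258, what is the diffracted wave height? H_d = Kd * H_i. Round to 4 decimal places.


H_d = Kd * H_i
H_d = 0.258 * 2.88
H_d = 0.7430 m

0.7430


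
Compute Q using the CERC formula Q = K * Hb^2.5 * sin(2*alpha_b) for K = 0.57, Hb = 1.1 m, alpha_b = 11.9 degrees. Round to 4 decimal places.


Q = K * Hb^2.5 * sin(2 * alpha_b)
Hb^2.5 = 1.1^2.5 = 1.269059
sin(2 * 11.9) = sin(23.8) = 0.403545
Q = 0.57 * 1.269059 * 0.403545
Q = 0.2919 m^3/s

0.2919


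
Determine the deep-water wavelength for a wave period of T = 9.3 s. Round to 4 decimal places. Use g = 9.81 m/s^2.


L0 = g * T^2 / (2 * pi)
L0 = 9.81 * 9.3^2 / (2 * pi)
L0 = 9.81 * 86.4900 / 6.28319
L0 = 848.4669 / 6.28319
L0 = 135.0377 m

135.0377


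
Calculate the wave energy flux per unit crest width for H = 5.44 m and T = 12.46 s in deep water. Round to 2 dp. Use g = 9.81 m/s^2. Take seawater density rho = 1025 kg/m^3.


P = rho * g^2 * H^2 * T / (32 * pi)
P = 1025 * 9.81^2 * 5.44^2 * 12.46 / (32 * pi)
P = 1025 * 96.2361 * 29.5936 * 12.46 / 100.53096
P = 361807.75 W/m

361807.75


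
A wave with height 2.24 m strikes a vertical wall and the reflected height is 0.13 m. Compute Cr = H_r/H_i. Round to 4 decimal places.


Cr = H_r / H_i
Cr = 0.13 / 2.24
Cr = 0.0580

0.0580


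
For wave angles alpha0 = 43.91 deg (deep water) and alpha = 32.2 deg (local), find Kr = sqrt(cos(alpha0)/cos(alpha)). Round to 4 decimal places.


Kr = sqrt(cos(alpha0) / cos(alpha))
cos(43.91) = 0.720430
cos(32.2) = 0.846193
Kr = sqrt(0.720430 / 0.846193)
Kr = sqrt(0.851378)
Kr = 0.9227

0.9227


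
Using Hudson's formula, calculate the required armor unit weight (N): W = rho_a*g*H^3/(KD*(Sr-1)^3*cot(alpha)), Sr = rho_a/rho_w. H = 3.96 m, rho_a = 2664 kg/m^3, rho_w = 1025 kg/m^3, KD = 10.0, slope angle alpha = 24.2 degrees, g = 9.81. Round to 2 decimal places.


Sr = rho_a / rho_w = 2664 / 1025 = 2.599024
(Sr - 1) = 1.599024
(Sr - 1)^3 = 4.088512
cot(24.2) = 1 / tan(24.2) = 1 / 0.449418 = 2.225101
Numerator = 2664 * 9.81 * 3.96^3 = 1622888.8844
Denominator = 10.0 * 4.088512 * 2.225101 = 90.973515
W = 1622888.8844 / 90.973515
W = 17839.14 N

17839.14


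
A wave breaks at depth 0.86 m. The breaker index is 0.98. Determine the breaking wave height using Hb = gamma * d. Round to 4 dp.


Hb = gamma * d
Hb = 0.98 * 0.86
Hb = 0.8428 m

0.8428


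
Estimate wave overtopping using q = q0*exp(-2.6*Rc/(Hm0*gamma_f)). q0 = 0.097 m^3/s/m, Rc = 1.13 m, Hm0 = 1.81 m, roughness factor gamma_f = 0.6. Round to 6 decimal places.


q = q0 * exp(-2.6 * Rc / (Hm0 * gamma_f))
Exponent = -2.6 * 1.13 / (1.81 * 0.6)
= -2.6 * 1.13 / 1.0860
= -2.705341
exp(-2.705341) = 0.066848
q = 0.097 * 0.066848
q = 0.006484 m^3/s/m

0.006484


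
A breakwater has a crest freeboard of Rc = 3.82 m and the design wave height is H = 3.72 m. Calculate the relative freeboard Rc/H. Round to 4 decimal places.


Relative freeboard = Rc / H
= 3.82 / 3.72
= 1.0269

1.0269


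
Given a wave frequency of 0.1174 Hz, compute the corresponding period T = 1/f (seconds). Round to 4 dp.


T = 1 / f
T = 1 / 0.1174
T = 8.5179 s

8.5179


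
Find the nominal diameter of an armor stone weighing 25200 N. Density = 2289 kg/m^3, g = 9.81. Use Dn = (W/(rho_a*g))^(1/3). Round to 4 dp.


V = W / (rho_a * g)
V = 25200 / (2289 * 9.81)
V = 25200 / 22455.09
V = 1.122240 m^3
Dn = V^(1/3) = 1.122240^(1/3)
Dn = 1.0392 m

1.0392


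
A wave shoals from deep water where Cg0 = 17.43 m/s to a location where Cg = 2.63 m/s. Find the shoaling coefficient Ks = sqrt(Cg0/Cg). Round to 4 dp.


Ks = sqrt(Cg0 / Cg)
Ks = sqrt(17.43 / 2.63)
Ks = sqrt(6.6274)
Ks = 2.5744

2.5744


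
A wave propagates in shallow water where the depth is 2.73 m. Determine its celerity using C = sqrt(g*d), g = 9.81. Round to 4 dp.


Using the shallow-water approximation:
C = sqrt(g * d) = sqrt(9.81 * 2.73)
C = sqrt(26.7813)
C = 5.1751 m/s

5.1751


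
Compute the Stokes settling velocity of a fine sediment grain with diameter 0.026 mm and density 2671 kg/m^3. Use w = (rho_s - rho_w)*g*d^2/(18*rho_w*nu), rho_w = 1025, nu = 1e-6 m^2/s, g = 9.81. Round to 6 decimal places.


w = (rho_s - rho_w) * g * d^2 / (18 * rho_w * nu)
d = 0.026 mm = 0.000026 m
rho_s - rho_w = 2671 - 1025 = 1646
Numerator = 1646 * 9.81 * (0.000026)^2 = 0.000010915548
Denominator = 18 * 1025 * 1e-6 = 0.018450
w = 0.000592 m/s

0.000592


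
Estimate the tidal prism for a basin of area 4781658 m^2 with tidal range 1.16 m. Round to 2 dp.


Tidal prism = Area * Tidal range
P = 4781658 * 1.16
P = 5546723.28 m^3

5546723.28


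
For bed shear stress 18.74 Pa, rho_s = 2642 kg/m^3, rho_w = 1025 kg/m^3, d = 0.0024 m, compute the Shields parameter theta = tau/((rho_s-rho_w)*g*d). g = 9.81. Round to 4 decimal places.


theta = tau / ((rho_s - rho_w) * g * d)
rho_s - rho_w = 2642 - 1025 = 1617
Denominator = 1617 * 9.81 * 0.0024 = 38.070648
theta = 18.74 / 38.070648
theta = 0.4922

0.4922
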